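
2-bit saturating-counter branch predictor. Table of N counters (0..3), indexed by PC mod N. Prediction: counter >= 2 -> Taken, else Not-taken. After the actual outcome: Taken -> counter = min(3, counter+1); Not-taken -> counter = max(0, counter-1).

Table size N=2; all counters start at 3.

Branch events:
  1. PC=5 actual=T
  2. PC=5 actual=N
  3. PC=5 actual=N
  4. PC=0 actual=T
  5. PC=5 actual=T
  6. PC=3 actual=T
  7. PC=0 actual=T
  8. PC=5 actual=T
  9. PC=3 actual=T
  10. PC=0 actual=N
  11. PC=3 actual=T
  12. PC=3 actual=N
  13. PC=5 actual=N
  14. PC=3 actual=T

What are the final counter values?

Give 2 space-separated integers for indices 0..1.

Ev 1: PC=5 idx=1 pred=T actual=T -> ctr[1]=3
Ev 2: PC=5 idx=1 pred=T actual=N -> ctr[1]=2
Ev 3: PC=5 idx=1 pred=T actual=N -> ctr[1]=1
Ev 4: PC=0 idx=0 pred=T actual=T -> ctr[0]=3
Ev 5: PC=5 idx=1 pred=N actual=T -> ctr[1]=2
Ev 6: PC=3 idx=1 pred=T actual=T -> ctr[1]=3
Ev 7: PC=0 idx=0 pred=T actual=T -> ctr[0]=3
Ev 8: PC=5 idx=1 pred=T actual=T -> ctr[1]=3
Ev 9: PC=3 idx=1 pred=T actual=T -> ctr[1]=3
Ev 10: PC=0 idx=0 pred=T actual=N -> ctr[0]=2
Ev 11: PC=3 idx=1 pred=T actual=T -> ctr[1]=3
Ev 12: PC=3 idx=1 pred=T actual=N -> ctr[1]=2
Ev 13: PC=5 idx=1 pred=T actual=N -> ctr[1]=1
Ev 14: PC=3 idx=1 pred=N actual=T -> ctr[1]=2

Answer: 2 2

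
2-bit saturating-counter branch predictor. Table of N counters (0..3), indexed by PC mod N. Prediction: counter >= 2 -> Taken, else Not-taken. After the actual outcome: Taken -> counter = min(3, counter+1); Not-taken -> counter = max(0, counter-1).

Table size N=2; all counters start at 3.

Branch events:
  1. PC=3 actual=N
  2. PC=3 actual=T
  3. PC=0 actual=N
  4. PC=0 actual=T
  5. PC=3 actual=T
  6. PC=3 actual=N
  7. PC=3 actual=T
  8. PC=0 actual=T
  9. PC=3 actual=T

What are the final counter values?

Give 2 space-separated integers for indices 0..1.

Answer: 3 3

Derivation:
Ev 1: PC=3 idx=1 pred=T actual=N -> ctr[1]=2
Ev 2: PC=3 idx=1 pred=T actual=T -> ctr[1]=3
Ev 3: PC=0 idx=0 pred=T actual=N -> ctr[0]=2
Ev 4: PC=0 idx=0 pred=T actual=T -> ctr[0]=3
Ev 5: PC=3 idx=1 pred=T actual=T -> ctr[1]=3
Ev 6: PC=3 idx=1 pred=T actual=N -> ctr[1]=2
Ev 7: PC=3 idx=1 pred=T actual=T -> ctr[1]=3
Ev 8: PC=0 idx=0 pred=T actual=T -> ctr[0]=3
Ev 9: PC=3 idx=1 pred=T actual=T -> ctr[1]=3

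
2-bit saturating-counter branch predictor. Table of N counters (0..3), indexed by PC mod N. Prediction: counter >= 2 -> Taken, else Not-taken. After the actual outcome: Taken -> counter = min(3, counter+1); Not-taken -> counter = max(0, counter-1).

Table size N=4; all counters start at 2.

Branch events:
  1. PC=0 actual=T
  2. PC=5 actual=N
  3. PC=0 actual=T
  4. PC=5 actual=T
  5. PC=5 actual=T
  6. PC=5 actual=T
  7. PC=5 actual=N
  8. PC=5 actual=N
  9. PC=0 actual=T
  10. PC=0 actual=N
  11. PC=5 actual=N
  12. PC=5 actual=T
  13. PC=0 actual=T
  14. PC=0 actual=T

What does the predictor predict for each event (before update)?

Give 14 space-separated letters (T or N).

Ev 1: PC=0 idx=0 pred=T actual=T -> ctr[0]=3
Ev 2: PC=5 idx=1 pred=T actual=N -> ctr[1]=1
Ev 3: PC=0 idx=0 pred=T actual=T -> ctr[0]=3
Ev 4: PC=5 idx=1 pred=N actual=T -> ctr[1]=2
Ev 5: PC=5 idx=1 pred=T actual=T -> ctr[1]=3
Ev 6: PC=5 idx=1 pred=T actual=T -> ctr[1]=3
Ev 7: PC=5 idx=1 pred=T actual=N -> ctr[1]=2
Ev 8: PC=5 idx=1 pred=T actual=N -> ctr[1]=1
Ev 9: PC=0 idx=0 pred=T actual=T -> ctr[0]=3
Ev 10: PC=0 idx=0 pred=T actual=N -> ctr[0]=2
Ev 11: PC=5 idx=1 pred=N actual=N -> ctr[1]=0
Ev 12: PC=5 idx=1 pred=N actual=T -> ctr[1]=1
Ev 13: PC=0 idx=0 pred=T actual=T -> ctr[0]=3
Ev 14: PC=0 idx=0 pred=T actual=T -> ctr[0]=3

Answer: T T T N T T T T T T N N T T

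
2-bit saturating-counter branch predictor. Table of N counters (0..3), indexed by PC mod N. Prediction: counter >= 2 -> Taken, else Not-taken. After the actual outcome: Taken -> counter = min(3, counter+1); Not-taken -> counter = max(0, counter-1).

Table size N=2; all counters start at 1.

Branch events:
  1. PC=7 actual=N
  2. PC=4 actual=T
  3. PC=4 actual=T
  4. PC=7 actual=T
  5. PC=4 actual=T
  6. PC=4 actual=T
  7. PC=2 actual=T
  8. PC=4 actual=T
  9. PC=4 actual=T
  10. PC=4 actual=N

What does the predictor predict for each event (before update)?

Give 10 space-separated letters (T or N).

Ev 1: PC=7 idx=1 pred=N actual=N -> ctr[1]=0
Ev 2: PC=4 idx=0 pred=N actual=T -> ctr[0]=2
Ev 3: PC=4 idx=0 pred=T actual=T -> ctr[0]=3
Ev 4: PC=7 idx=1 pred=N actual=T -> ctr[1]=1
Ev 5: PC=4 idx=0 pred=T actual=T -> ctr[0]=3
Ev 6: PC=4 idx=0 pred=T actual=T -> ctr[0]=3
Ev 7: PC=2 idx=0 pred=T actual=T -> ctr[0]=3
Ev 8: PC=4 idx=0 pred=T actual=T -> ctr[0]=3
Ev 9: PC=4 idx=0 pred=T actual=T -> ctr[0]=3
Ev 10: PC=4 idx=0 pred=T actual=N -> ctr[0]=2

Answer: N N T N T T T T T T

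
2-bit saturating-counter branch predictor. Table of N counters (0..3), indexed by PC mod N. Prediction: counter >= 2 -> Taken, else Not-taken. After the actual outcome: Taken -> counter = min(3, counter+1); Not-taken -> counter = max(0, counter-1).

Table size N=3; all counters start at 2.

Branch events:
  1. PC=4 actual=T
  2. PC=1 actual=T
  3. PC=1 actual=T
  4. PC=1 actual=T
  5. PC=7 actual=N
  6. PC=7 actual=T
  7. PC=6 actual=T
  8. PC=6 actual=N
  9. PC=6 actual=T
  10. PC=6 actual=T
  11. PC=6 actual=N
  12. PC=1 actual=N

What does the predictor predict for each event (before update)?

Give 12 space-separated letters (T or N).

Ev 1: PC=4 idx=1 pred=T actual=T -> ctr[1]=3
Ev 2: PC=1 idx=1 pred=T actual=T -> ctr[1]=3
Ev 3: PC=1 idx=1 pred=T actual=T -> ctr[1]=3
Ev 4: PC=1 idx=1 pred=T actual=T -> ctr[1]=3
Ev 5: PC=7 idx=1 pred=T actual=N -> ctr[1]=2
Ev 6: PC=7 idx=1 pred=T actual=T -> ctr[1]=3
Ev 7: PC=6 idx=0 pred=T actual=T -> ctr[0]=3
Ev 8: PC=6 idx=0 pred=T actual=N -> ctr[0]=2
Ev 9: PC=6 idx=0 pred=T actual=T -> ctr[0]=3
Ev 10: PC=6 idx=0 pred=T actual=T -> ctr[0]=3
Ev 11: PC=6 idx=0 pred=T actual=N -> ctr[0]=2
Ev 12: PC=1 idx=1 pred=T actual=N -> ctr[1]=2

Answer: T T T T T T T T T T T T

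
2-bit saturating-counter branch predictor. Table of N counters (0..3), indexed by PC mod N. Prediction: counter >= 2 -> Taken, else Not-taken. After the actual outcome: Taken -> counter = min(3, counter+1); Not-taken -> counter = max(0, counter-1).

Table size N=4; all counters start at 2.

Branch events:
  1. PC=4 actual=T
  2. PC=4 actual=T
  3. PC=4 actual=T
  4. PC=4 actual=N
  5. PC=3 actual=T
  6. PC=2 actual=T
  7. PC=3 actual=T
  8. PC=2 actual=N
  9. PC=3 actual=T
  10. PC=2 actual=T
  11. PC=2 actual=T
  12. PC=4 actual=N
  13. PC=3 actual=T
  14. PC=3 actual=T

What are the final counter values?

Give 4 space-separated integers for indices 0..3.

Ev 1: PC=4 idx=0 pred=T actual=T -> ctr[0]=3
Ev 2: PC=4 idx=0 pred=T actual=T -> ctr[0]=3
Ev 3: PC=4 idx=0 pred=T actual=T -> ctr[0]=3
Ev 4: PC=4 idx=0 pred=T actual=N -> ctr[0]=2
Ev 5: PC=3 idx=3 pred=T actual=T -> ctr[3]=3
Ev 6: PC=2 idx=2 pred=T actual=T -> ctr[2]=3
Ev 7: PC=3 idx=3 pred=T actual=T -> ctr[3]=3
Ev 8: PC=2 idx=2 pred=T actual=N -> ctr[2]=2
Ev 9: PC=3 idx=3 pred=T actual=T -> ctr[3]=3
Ev 10: PC=2 idx=2 pred=T actual=T -> ctr[2]=3
Ev 11: PC=2 idx=2 pred=T actual=T -> ctr[2]=3
Ev 12: PC=4 idx=0 pred=T actual=N -> ctr[0]=1
Ev 13: PC=3 idx=3 pred=T actual=T -> ctr[3]=3
Ev 14: PC=3 idx=3 pred=T actual=T -> ctr[3]=3

Answer: 1 2 3 3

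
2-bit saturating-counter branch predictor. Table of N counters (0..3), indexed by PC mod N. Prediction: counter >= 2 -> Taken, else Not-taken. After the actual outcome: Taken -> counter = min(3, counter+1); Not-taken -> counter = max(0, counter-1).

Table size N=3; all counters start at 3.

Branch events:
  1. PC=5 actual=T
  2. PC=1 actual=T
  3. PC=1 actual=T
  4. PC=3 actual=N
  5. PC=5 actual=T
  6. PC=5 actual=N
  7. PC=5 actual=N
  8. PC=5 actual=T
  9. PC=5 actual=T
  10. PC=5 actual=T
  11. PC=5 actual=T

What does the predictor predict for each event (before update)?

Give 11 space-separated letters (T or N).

Answer: T T T T T T T N T T T

Derivation:
Ev 1: PC=5 idx=2 pred=T actual=T -> ctr[2]=3
Ev 2: PC=1 idx=1 pred=T actual=T -> ctr[1]=3
Ev 3: PC=1 idx=1 pred=T actual=T -> ctr[1]=3
Ev 4: PC=3 idx=0 pred=T actual=N -> ctr[0]=2
Ev 5: PC=5 idx=2 pred=T actual=T -> ctr[2]=3
Ev 6: PC=5 idx=2 pred=T actual=N -> ctr[2]=2
Ev 7: PC=5 idx=2 pred=T actual=N -> ctr[2]=1
Ev 8: PC=5 idx=2 pred=N actual=T -> ctr[2]=2
Ev 9: PC=5 idx=2 pred=T actual=T -> ctr[2]=3
Ev 10: PC=5 idx=2 pred=T actual=T -> ctr[2]=3
Ev 11: PC=5 idx=2 pred=T actual=T -> ctr[2]=3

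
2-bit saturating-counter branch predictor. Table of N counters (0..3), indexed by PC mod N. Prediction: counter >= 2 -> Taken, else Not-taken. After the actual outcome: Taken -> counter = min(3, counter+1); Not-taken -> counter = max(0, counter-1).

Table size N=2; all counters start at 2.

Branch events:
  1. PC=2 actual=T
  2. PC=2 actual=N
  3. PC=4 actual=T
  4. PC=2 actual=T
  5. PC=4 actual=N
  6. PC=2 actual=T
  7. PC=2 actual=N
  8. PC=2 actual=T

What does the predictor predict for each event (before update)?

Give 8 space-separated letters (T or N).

Ev 1: PC=2 idx=0 pred=T actual=T -> ctr[0]=3
Ev 2: PC=2 idx=0 pred=T actual=N -> ctr[0]=2
Ev 3: PC=4 idx=0 pred=T actual=T -> ctr[0]=3
Ev 4: PC=2 idx=0 pred=T actual=T -> ctr[0]=3
Ev 5: PC=4 idx=0 pred=T actual=N -> ctr[0]=2
Ev 6: PC=2 idx=0 pred=T actual=T -> ctr[0]=3
Ev 7: PC=2 idx=0 pred=T actual=N -> ctr[0]=2
Ev 8: PC=2 idx=0 pred=T actual=T -> ctr[0]=3

Answer: T T T T T T T T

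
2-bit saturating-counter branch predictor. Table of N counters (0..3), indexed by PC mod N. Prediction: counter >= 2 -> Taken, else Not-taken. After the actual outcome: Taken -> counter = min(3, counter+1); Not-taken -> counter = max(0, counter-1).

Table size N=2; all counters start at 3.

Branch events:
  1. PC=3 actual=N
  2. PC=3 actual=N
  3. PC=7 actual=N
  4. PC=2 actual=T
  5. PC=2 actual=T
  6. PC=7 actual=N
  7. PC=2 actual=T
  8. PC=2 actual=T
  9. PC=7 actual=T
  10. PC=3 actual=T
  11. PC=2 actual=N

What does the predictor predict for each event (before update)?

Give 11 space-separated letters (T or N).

Answer: T T N T T N T T N N T

Derivation:
Ev 1: PC=3 idx=1 pred=T actual=N -> ctr[1]=2
Ev 2: PC=3 idx=1 pred=T actual=N -> ctr[1]=1
Ev 3: PC=7 idx=1 pred=N actual=N -> ctr[1]=0
Ev 4: PC=2 idx=0 pred=T actual=T -> ctr[0]=3
Ev 5: PC=2 idx=0 pred=T actual=T -> ctr[0]=3
Ev 6: PC=7 idx=1 pred=N actual=N -> ctr[1]=0
Ev 7: PC=2 idx=0 pred=T actual=T -> ctr[0]=3
Ev 8: PC=2 idx=0 pred=T actual=T -> ctr[0]=3
Ev 9: PC=7 idx=1 pred=N actual=T -> ctr[1]=1
Ev 10: PC=3 idx=1 pred=N actual=T -> ctr[1]=2
Ev 11: PC=2 idx=0 pred=T actual=N -> ctr[0]=2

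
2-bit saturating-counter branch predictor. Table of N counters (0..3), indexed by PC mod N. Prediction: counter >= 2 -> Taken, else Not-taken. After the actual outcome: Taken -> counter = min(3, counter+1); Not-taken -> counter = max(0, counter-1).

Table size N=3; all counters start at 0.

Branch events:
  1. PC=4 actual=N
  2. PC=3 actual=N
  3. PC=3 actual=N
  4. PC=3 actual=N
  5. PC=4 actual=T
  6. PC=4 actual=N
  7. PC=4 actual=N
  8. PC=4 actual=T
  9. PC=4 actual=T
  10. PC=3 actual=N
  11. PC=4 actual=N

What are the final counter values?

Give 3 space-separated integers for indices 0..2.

Ev 1: PC=4 idx=1 pred=N actual=N -> ctr[1]=0
Ev 2: PC=3 idx=0 pred=N actual=N -> ctr[0]=0
Ev 3: PC=3 idx=0 pred=N actual=N -> ctr[0]=0
Ev 4: PC=3 idx=0 pred=N actual=N -> ctr[0]=0
Ev 5: PC=4 idx=1 pred=N actual=T -> ctr[1]=1
Ev 6: PC=4 idx=1 pred=N actual=N -> ctr[1]=0
Ev 7: PC=4 idx=1 pred=N actual=N -> ctr[1]=0
Ev 8: PC=4 idx=1 pred=N actual=T -> ctr[1]=1
Ev 9: PC=4 idx=1 pred=N actual=T -> ctr[1]=2
Ev 10: PC=3 idx=0 pred=N actual=N -> ctr[0]=0
Ev 11: PC=4 idx=1 pred=T actual=N -> ctr[1]=1

Answer: 0 1 0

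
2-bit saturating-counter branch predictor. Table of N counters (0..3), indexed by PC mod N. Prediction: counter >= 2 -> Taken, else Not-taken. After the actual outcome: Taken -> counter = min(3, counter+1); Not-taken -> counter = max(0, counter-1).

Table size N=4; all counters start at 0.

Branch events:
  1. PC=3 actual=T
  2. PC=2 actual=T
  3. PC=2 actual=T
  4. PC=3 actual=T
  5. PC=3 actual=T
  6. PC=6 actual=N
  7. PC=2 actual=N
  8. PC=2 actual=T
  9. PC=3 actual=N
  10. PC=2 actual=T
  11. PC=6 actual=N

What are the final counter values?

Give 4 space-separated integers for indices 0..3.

Ev 1: PC=3 idx=3 pred=N actual=T -> ctr[3]=1
Ev 2: PC=2 idx=2 pred=N actual=T -> ctr[2]=1
Ev 3: PC=2 idx=2 pred=N actual=T -> ctr[2]=2
Ev 4: PC=3 idx=3 pred=N actual=T -> ctr[3]=2
Ev 5: PC=3 idx=3 pred=T actual=T -> ctr[3]=3
Ev 6: PC=6 idx=2 pred=T actual=N -> ctr[2]=1
Ev 7: PC=2 idx=2 pred=N actual=N -> ctr[2]=0
Ev 8: PC=2 idx=2 pred=N actual=T -> ctr[2]=1
Ev 9: PC=3 idx=3 pred=T actual=N -> ctr[3]=2
Ev 10: PC=2 idx=2 pred=N actual=T -> ctr[2]=2
Ev 11: PC=6 idx=2 pred=T actual=N -> ctr[2]=1

Answer: 0 0 1 2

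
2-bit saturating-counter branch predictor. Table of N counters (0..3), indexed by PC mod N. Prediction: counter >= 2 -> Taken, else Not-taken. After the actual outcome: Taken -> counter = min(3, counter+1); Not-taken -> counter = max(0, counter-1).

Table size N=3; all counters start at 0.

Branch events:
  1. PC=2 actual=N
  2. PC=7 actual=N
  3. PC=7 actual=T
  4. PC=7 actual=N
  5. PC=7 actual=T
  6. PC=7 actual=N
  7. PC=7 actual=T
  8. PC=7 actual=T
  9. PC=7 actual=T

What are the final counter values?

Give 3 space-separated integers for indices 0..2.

Answer: 0 3 0

Derivation:
Ev 1: PC=2 idx=2 pred=N actual=N -> ctr[2]=0
Ev 2: PC=7 idx=1 pred=N actual=N -> ctr[1]=0
Ev 3: PC=7 idx=1 pred=N actual=T -> ctr[1]=1
Ev 4: PC=7 idx=1 pred=N actual=N -> ctr[1]=0
Ev 5: PC=7 idx=1 pred=N actual=T -> ctr[1]=1
Ev 6: PC=7 idx=1 pred=N actual=N -> ctr[1]=0
Ev 7: PC=7 idx=1 pred=N actual=T -> ctr[1]=1
Ev 8: PC=7 idx=1 pred=N actual=T -> ctr[1]=2
Ev 9: PC=7 idx=1 pred=T actual=T -> ctr[1]=3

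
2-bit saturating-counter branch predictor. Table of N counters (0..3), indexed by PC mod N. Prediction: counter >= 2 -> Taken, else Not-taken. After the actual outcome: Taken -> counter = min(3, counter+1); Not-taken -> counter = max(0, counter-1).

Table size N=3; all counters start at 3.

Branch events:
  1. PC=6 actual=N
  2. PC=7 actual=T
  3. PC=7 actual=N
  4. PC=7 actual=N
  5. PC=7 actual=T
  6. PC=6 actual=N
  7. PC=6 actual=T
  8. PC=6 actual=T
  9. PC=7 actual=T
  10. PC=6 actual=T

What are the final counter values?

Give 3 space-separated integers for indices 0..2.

Answer: 3 3 3

Derivation:
Ev 1: PC=6 idx=0 pred=T actual=N -> ctr[0]=2
Ev 2: PC=7 idx=1 pred=T actual=T -> ctr[1]=3
Ev 3: PC=7 idx=1 pred=T actual=N -> ctr[1]=2
Ev 4: PC=7 idx=1 pred=T actual=N -> ctr[1]=1
Ev 5: PC=7 idx=1 pred=N actual=T -> ctr[1]=2
Ev 6: PC=6 idx=0 pred=T actual=N -> ctr[0]=1
Ev 7: PC=6 idx=0 pred=N actual=T -> ctr[0]=2
Ev 8: PC=6 idx=0 pred=T actual=T -> ctr[0]=3
Ev 9: PC=7 idx=1 pred=T actual=T -> ctr[1]=3
Ev 10: PC=6 idx=0 pred=T actual=T -> ctr[0]=3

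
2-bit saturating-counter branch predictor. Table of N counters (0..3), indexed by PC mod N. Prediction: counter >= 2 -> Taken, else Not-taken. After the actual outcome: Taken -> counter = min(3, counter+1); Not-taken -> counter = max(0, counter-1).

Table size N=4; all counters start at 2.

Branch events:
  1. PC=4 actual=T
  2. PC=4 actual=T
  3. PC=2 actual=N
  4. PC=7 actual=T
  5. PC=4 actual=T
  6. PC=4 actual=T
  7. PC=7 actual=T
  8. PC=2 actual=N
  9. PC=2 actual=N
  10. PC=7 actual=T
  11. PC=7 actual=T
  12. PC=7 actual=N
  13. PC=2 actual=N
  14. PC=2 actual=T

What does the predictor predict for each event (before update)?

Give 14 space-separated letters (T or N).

Ev 1: PC=4 idx=0 pred=T actual=T -> ctr[0]=3
Ev 2: PC=4 idx=0 pred=T actual=T -> ctr[0]=3
Ev 3: PC=2 idx=2 pred=T actual=N -> ctr[2]=1
Ev 4: PC=7 idx=3 pred=T actual=T -> ctr[3]=3
Ev 5: PC=4 idx=0 pred=T actual=T -> ctr[0]=3
Ev 6: PC=4 idx=0 pred=T actual=T -> ctr[0]=3
Ev 7: PC=7 idx=3 pred=T actual=T -> ctr[3]=3
Ev 8: PC=2 idx=2 pred=N actual=N -> ctr[2]=0
Ev 9: PC=2 idx=2 pred=N actual=N -> ctr[2]=0
Ev 10: PC=7 idx=3 pred=T actual=T -> ctr[3]=3
Ev 11: PC=7 idx=3 pred=T actual=T -> ctr[3]=3
Ev 12: PC=7 idx=3 pred=T actual=N -> ctr[3]=2
Ev 13: PC=2 idx=2 pred=N actual=N -> ctr[2]=0
Ev 14: PC=2 idx=2 pred=N actual=T -> ctr[2]=1

Answer: T T T T T T T N N T T T N N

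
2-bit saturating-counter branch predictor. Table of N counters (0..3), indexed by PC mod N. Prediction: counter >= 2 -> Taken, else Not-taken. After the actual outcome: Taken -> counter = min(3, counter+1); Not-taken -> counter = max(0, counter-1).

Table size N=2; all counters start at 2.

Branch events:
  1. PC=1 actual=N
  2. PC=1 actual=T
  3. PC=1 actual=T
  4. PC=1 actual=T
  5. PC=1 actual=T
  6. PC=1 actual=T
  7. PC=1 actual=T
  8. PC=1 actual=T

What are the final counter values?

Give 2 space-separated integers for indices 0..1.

Ev 1: PC=1 idx=1 pred=T actual=N -> ctr[1]=1
Ev 2: PC=1 idx=1 pred=N actual=T -> ctr[1]=2
Ev 3: PC=1 idx=1 pred=T actual=T -> ctr[1]=3
Ev 4: PC=1 idx=1 pred=T actual=T -> ctr[1]=3
Ev 5: PC=1 idx=1 pred=T actual=T -> ctr[1]=3
Ev 6: PC=1 idx=1 pred=T actual=T -> ctr[1]=3
Ev 7: PC=1 idx=1 pred=T actual=T -> ctr[1]=3
Ev 8: PC=1 idx=1 pred=T actual=T -> ctr[1]=3

Answer: 2 3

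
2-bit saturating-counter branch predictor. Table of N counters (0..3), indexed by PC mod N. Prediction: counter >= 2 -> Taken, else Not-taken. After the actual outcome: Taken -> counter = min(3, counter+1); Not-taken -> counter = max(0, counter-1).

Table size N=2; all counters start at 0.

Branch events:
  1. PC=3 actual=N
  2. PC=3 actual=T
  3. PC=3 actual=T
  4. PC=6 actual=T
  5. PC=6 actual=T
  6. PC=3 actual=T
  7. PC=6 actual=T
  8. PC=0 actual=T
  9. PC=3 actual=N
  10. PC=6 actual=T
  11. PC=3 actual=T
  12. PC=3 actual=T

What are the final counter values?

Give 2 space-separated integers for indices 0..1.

Ev 1: PC=3 idx=1 pred=N actual=N -> ctr[1]=0
Ev 2: PC=3 idx=1 pred=N actual=T -> ctr[1]=1
Ev 3: PC=3 idx=1 pred=N actual=T -> ctr[1]=2
Ev 4: PC=6 idx=0 pred=N actual=T -> ctr[0]=1
Ev 5: PC=6 idx=0 pred=N actual=T -> ctr[0]=2
Ev 6: PC=3 idx=1 pred=T actual=T -> ctr[1]=3
Ev 7: PC=6 idx=0 pred=T actual=T -> ctr[0]=3
Ev 8: PC=0 idx=0 pred=T actual=T -> ctr[0]=3
Ev 9: PC=3 idx=1 pred=T actual=N -> ctr[1]=2
Ev 10: PC=6 idx=0 pred=T actual=T -> ctr[0]=3
Ev 11: PC=3 idx=1 pred=T actual=T -> ctr[1]=3
Ev 12: PC=3 idx=1 pred=T actual=T -> ctr[1]=3

Answer: 3 3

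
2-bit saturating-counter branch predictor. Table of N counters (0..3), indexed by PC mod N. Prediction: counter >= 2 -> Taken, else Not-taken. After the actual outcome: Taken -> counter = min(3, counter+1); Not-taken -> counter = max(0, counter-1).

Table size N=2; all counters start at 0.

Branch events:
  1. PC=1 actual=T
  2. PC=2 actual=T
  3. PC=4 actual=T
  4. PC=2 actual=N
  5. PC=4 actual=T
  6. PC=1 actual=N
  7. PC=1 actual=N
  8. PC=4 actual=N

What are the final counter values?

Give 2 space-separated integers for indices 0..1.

Answer: 1 0

Derivation:
Ev 1: PC=1 idx=1 pred=N actual=T -> ctr[1]=1
Ev 2: PC=2 idx=0 pred=N actual=T -> ctr[0]=1
Ev 3: PC=4 idx=0 pred=N actual=T -> ctr[0]=2
Ev 4: PC=2 idx=0 pred=T actual=N -> ctr[0]=1
Ev 5: PC=4 idx=0 pred=N actual=T -> ctr[0]=2
Ev 6: PC=1 idx=1 pred=N actual=N -> ctr[1]=0
Ev 7: PC=1 idx=1 pred=N actual=N -> ctr[1]=0
Ev 8: PC=4 idx=0 pred=T actual=N -> ctr[0]=1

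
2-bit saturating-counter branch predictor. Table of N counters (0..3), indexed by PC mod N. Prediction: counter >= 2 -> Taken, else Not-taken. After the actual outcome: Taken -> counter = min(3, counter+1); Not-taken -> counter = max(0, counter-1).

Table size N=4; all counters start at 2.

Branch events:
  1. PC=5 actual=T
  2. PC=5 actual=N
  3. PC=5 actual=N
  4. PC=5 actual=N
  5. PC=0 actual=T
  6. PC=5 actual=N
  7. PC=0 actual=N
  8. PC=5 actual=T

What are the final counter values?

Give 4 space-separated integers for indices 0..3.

Answer: 2 1 2 2

Derivation:
Ev 1: PC=5 idx=1 pred=T actual=T -> ctr[1]=3
Ev 2: PC=5 idx=1 pred=T actual=N -> ctr[1]=2
Ev 3: PC=5 idx=1 pred=T actual=N -> ctr[1]=1
Ev 4: PC=5 idx=1 pred=N actual=N -> ctr[1]=0
Ev 5: PC=0 idx=0 pred=T actual=T -> ctr[0]=3
Ev 6: PC=5 idx=1 pred=N actual=N -> ctr[1]=0
Ev 7: PC=0 idx=0 pred=T actual=N -> ctr[0]=2
Ev 8: PC=5 idx=1 pred=N actual=T -> ctr[1]=1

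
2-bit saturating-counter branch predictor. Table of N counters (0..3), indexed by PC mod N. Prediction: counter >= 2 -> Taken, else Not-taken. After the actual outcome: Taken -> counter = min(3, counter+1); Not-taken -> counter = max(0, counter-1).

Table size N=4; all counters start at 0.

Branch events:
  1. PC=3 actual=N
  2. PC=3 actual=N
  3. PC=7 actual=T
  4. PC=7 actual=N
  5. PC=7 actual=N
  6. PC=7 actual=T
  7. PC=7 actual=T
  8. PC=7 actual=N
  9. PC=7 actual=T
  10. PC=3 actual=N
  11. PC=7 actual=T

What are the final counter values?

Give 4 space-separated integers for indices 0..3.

Ev 1: PC=3 idx=3 pred=N actual=N -> ctr[3]=0
Ev 2: PC=3 idx=3 pred=N actual=N -> ctr[3]=0
Ev 3: PC=7 idx=3 pred=N actual=T -> ctr[3]=1
Ev 4: PC=7 idx=3 pred=N actual=N -> ctr[3]=0
Ev 5: PC=7 idx=3 pred=N actual=N -> ctr[3]=0
Ev 6: PC=7 idx=3 pred=N actual=T -> ctr[3]=1
Ev 7: PC=7 idx=3 pred=N actual=T -> ctr[3]=2
Ev 8: PC=7 idx=3 pred=T actual=N -> ctr[3]=1
Ev 9: PC=7 idx=3 pred=N actual=T -> ctr[3]=2
Ev 10: PC=3 idx=3 pred=T actual=N -> ctr[3]=1
Ev 11: PC=7 idx=3 pred=N actual=T -> ctr[3]=2

Answer: 0 0 0 2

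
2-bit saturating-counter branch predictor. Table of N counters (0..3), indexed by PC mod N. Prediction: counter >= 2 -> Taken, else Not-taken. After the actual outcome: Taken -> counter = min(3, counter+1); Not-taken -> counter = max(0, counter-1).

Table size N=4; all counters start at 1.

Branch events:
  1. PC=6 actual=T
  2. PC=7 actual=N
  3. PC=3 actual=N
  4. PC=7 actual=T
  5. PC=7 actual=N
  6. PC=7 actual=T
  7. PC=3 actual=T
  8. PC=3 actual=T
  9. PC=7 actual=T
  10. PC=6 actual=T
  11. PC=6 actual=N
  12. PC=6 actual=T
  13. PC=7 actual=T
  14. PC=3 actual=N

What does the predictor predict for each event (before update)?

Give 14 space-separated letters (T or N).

Ev 1: PC=6 idx=2 pred=N actual=T -> ctr[2]=2
Ev 2: PC=7 idx=3 pred=N actual=N -> ctr[3]=0
Ev 3: PC=3 idx=3 pred=N actual=N -> ctr[3]=0
Ev 4: PC=7 idx=3 pred=N actual=T -> ctr[3]=1
Ev 5: PC=7 idx=3 pred=N actual=N -> ctr[3]=0
Ev 6: PC=7 idx=3 pred=N actual=T -> ctr[3]=1
Ev 7: PC=3 idx=3 pred=N actual=T -> ctr[3]=2
Ev 8: PC=3 idx=3 pred=T actual=T -> ctr[3]=3
Ev 9: PC=7 idx=3 pred=T actual=T -> ctr[3]=3
Ev 10: PC=6 idx=2 pred=T actual=T -> ctr[2]=3
Ev 11: PC=6 idx=2 pred=T actual=N -> ctr[2]=2
Ev 12: PC=6 idx=2 pred=T actual=T -> ctr[2]=3
Ev 13: PC=7 idx=3 pred=T actual=T -> ctr[3]=3
Ev 14: PC=3 idx=3 pred=T actual=N -> ctr[3]=2

Answer: N N N N N N N T T T T T T T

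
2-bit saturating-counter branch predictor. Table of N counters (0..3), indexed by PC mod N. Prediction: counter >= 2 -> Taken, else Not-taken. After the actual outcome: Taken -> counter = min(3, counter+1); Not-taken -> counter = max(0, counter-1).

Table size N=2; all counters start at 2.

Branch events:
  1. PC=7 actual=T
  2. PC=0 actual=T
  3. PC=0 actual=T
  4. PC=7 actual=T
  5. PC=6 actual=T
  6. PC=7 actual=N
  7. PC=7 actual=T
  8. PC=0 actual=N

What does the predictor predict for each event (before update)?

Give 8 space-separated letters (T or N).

Ev 1: PC=7 idx=1 pred=T actual=T -> ctr[1]=3
Ev 2: PC=0 idx=0 pred=T actual=T -> ctr[0]=3
Ev 3: PC=0 idx=0 pred=T actual=T -> ctr[0]=3
Ev 4: PC=7 idx=1 pred=T actual=T -> ctr[1]=3
Ev 5: PC=6 idx=0 pred=T actual=T -> ctr[0]=3
Ev 6: PC=7 idx=1 pred=T actual=N -> ctr[1]=2
Ev 7: PC=7 idx=1 pred=T actual=T -> ctr[1]=3
Ev 8: PC=0 idx=0 pred=T actual=N -> ctr[0]=2

Answer: T T T T T T T T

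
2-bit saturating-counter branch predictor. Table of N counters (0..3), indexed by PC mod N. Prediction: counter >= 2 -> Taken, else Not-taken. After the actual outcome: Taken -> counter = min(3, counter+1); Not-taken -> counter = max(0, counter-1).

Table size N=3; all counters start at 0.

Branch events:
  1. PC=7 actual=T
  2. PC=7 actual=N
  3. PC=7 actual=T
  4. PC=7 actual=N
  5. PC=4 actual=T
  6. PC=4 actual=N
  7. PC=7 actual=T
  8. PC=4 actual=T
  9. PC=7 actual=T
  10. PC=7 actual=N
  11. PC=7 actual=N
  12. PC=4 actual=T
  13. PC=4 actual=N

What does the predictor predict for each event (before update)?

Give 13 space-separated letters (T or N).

Ev 1: PC=7 idx=1 pred=N actual=T -> ctr[1]=1
Ev 2: PC=7 idx=1 pred=N actual=N -> ctr[1]=0
Ev 3: PC=7 idx=1 pred=N actual=T -> ctr[1]=1
Ev 4: PC=7 idx=1 pred=N actual=N -> ctr[1]=0
Ev 5: PC=4 idx=1 pred=N actual=T -> ctr[1]=1
Ev 6: PC=4 idx=1 pred=N actual=N -> ctr[1]=0
Ev 7: PC=7 idx=1 pred=N actual=T -> ctr[1]=1
Ev 8: PC=4 idx=1 pred=N actual=T -> ctr[1]=2
Ev 9: PC=7 idx=1 pred=T actual=T -> ctr[1]=3
Ev 10: PC=7 idx=1 pred=T actual=N -> ctr[1]=2
Ev 11: PC=7 idx=1 pred=T actual=N -> ctr[1]=1
Ev 12: PC=4 idx=1 pred=N actual=T -> ctr[1]=2
Ev 13: PC=4 idx=1 pred=T actual=N -> ctr[1]=1

Answer: N N N N N N N N T T T N T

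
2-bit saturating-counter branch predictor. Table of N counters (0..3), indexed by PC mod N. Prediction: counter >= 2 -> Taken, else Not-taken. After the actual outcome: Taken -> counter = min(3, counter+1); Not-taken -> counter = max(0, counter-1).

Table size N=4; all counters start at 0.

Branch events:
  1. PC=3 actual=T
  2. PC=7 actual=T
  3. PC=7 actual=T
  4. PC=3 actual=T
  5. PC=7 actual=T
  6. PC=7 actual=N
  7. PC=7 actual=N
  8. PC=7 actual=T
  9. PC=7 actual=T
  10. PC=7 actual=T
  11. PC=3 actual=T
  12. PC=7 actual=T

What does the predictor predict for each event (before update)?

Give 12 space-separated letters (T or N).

Answer: N N T T T T T N T T T T

Derivation:
Ev 1: PC=3 idx=3 pred=N actual=T -> ctr[3]=1
Ev 2: PC=7 idx=3 pred=N actual=T -> ctr[3]=2
Ev 3: PC=7 idx=3 pred=T actual=T -> ctr[3]=3
Ev 4: PC=3 idx=3 pred=T actual=T -> ctr[3]=3
Ev 5: PC=7 idx=3 pred=T actual=T -> ctr[3]=3
Ev 6: PC=7 idx=3 pred=T actual=N -> ctr[3]=2
Ev 7: PC=7 idx=3 pred=T actual=N -> ctr[3]=1
Ev 8: PC=7 idx=3 pred=N actual=T -> ctr[3]=2
Ev 9: PC=7 idx=3 pred=T actual=T -> ctr[3]=3
Ev 10: PC=7 idx=3 pred=T actual=T -> ctr[3]=3
Ev 11: PC=3 idx=3 pred=T actual=T -> ctr[3]=3
Ev 12: PC=7 idx=3 pred=T actual=T -> ctr[3]=3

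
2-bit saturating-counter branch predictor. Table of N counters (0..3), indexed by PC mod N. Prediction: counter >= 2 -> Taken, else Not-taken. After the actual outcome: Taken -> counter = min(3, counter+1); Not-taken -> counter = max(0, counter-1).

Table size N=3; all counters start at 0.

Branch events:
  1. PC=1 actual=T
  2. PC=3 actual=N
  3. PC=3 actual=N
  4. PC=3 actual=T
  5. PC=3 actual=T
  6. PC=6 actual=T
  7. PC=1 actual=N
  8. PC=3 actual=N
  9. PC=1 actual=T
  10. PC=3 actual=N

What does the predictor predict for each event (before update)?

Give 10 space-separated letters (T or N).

Ev 1: PC=1 idx=1 pred=N actual=T -> ctr[1]=1
Ev 2: PC=3 idx=0 pred=N actual=N -> ctr[0]=0
Ev 3: PC=3 idx=0 pred=N actual=N -> ctr[0]=0
Ev 4: PC=3 idx=0 pred=N actual=T -> ctr[0]=1
Ev 5: PC=3 idx=0 pred=N actual=T -> ctr[0]=2
Ev 6: PC=6 idx=0 pred=T actual=T -> ctr[0]=3
Ev 7: PC=1 idx=1 pred=N actual=N -> ctr[1]=0
Ev 8: PC=3 idx=0 pred=T actual=N -> ctr[0]=2
Ev 9: PC=1 idx=1 pred=N actual=T -> ctr[1]=1
Ev 10: PC=3 idx=0 pred=T actual=N -> ctr[0]=1

Answer: N N N N N T N T N T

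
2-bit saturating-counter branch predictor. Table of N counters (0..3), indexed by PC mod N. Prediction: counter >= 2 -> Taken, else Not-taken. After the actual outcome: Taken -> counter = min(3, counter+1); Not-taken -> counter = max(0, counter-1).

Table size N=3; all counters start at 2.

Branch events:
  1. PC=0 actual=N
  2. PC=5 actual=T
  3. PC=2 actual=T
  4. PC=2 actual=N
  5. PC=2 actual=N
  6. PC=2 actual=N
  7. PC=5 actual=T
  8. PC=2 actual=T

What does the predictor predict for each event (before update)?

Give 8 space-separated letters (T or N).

Ev 1: PC=0 idx=0 pred=T actual=N -> ctr[0]=1
Ev 2: PC=5 idx=2 pred=T actual=T -> ctr[2]=3
Ev 3: PC=2 idx=2 pred=T actual=T -> ctr[2]=3
Ev 4: PC=2 idx=2 pred=T actual=N -> ctr[2]=2
Ev 5: PC=2 idx=2 pred=T actual=N -> ctr[2]=1
Ev 6: PC=2 idx=2 pred=N actual=N -> ctr[2]=0
Ev 7: PC=5 idx=2 pred=N actual=T -> ctr[2]=1
Ev 8: PC=2 idx=2 pred=N actual=T -> ctr[2]=2

Answer: T T T T T N N N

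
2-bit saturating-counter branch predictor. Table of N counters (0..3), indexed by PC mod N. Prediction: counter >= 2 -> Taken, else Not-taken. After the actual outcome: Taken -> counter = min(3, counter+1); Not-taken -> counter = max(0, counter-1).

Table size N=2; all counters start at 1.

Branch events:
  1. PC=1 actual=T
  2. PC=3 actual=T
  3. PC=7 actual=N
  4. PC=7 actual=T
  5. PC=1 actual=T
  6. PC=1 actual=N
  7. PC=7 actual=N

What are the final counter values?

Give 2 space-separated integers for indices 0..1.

Ev 1: PC=1 idx=1 pred=N actual=T -> ctr[1]=2
Ev 2: PC=3 idx=1 pred=T actual=T -> ctr[1]=3
Ev 3: PC=7 idx=1 pred=T actual=N -> ctr[1]=2
Ev 4: PC=7 idx=1 pred=T actual=T -> ctr[1]=3
Ev 5: PC=1 idx=1 pred=T actual=T -> ctr[1]=3
Ev 6: PC=1 idx=1 pred=T actual=N -> ctr[1]=2
Ev 7: PC=7 idx=1 pred=T actual=N -> ctr[1]=1

Answer: 1 1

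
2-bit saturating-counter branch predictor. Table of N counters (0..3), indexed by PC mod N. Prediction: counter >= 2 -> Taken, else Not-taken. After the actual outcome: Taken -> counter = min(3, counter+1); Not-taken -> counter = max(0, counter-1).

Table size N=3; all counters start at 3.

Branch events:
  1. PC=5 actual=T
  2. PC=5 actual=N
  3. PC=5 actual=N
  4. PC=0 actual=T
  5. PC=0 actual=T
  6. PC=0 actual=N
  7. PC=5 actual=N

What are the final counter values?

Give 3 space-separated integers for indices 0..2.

Ev 1: PC=5 idx=2 pred=T actual=T -> ctr[2]=3
Ev 2: PC=5 idx=2 pred=T actual=N -> ctr[2]=2
Ev 3: PC=5 idx=2 pred=T actual=N -> ctr[2]=1
Ev 4: PC=0 idx=0 pred=T actual=T -> ctr[0]=3
Ev 5: PC=0 idx=0 pred=T actual=T -> ctr[0]=3
Ev 6: PC=0 idx=0 pred=T actual=N -> ctr[0]=2
Ev 7: PC=5 idx=2 pred=N actual=N -> ctr[2]=0

Answer: 2 3 0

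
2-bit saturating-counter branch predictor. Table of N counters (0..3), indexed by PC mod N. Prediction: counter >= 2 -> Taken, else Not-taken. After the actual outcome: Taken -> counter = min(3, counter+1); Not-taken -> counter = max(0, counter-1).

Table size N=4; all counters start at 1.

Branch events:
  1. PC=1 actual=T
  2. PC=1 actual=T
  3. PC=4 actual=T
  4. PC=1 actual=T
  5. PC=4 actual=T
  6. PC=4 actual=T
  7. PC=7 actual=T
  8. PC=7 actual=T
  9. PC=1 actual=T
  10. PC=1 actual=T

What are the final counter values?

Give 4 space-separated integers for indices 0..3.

Answer: 3 3 1 3

Derivation:
Ev 1: PC=1 idx=1 pred=N actual=T -> ctr[1]=2
Ev 2: PC=1 idx=1 pred=T actual=T -> ctr[1]=3
Ev 3: PC=4 idx=0 pred=N actual=T -> ctr[0]=2
Ev 4: PC=1 idx=1 pred=T actual=T -> ctr[1]=3
Ev 5: PC=4 idx=0 pred=T actual=T -> ctr[0]=3
Ev 6: PC=4 idx=0 pred=T actual=T -> ctr[0]=3
Ev 7: PC=7 idx=3 pred=N actual=T -> ctr[3]=2
Ev 8: PC=7 idx=3 pred=T actual=T -> ctr[3]=3
Ev 9: PC=1 idx=1 pred=T actual=T -> ctr[1]=3
Ev 10: PC=1 idx=1 pred=T actual=T -> ctr[1]=3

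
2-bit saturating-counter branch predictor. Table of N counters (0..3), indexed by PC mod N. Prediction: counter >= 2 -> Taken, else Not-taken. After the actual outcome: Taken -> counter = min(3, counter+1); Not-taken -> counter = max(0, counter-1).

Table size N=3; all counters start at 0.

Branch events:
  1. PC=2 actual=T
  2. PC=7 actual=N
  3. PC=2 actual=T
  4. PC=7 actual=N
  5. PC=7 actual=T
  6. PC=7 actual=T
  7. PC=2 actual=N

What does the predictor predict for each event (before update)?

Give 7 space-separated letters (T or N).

Answer: N N N N N N T

Derivation:
Ev 1: PC=2 idx=2 pred=N actual=T -> ctr[2]=1
Ev 2: PC=7 idx=1 pred=N actual=N -> ctr[1]=0
Ev 3: PC=2 idx=2 pred=N actual=T -> ctr[2]=2
Ev 4: PC=7 idx=1 pred=N actual=N -> ctr[1]=0
Ev 5: PC=7 idx=1 pred=N actual=T -> ctr[1]=1
Ev 6: PC=7 idx=1 pred=N actual=T -> ctr[1]=2
Ev 7: PC=2 idx=2 pred=T actual=N -> ctr[2]=1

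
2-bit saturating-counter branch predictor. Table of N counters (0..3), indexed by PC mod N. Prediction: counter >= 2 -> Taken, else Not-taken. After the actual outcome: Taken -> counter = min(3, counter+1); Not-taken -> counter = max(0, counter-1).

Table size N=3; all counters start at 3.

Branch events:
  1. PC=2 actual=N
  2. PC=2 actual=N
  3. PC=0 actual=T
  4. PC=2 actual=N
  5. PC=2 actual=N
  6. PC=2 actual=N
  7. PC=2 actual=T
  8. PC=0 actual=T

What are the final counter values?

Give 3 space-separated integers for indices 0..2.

Answer: 3 3 1

Derivation:
Ev 1: PC=2 idx=2 pred=T actual=N -> ctr[2]=2
Ev 2: PC=2 idx=2 pred=T actual=N -> ctr[2]=1
Ev 3: PC=0 idx=0 pred=T actual=T -> ctr[0]=3
Ev 4: PC=2 idx=2 pred=N actual=N -> ctr[2]=0
Ev 5: PC=2 idx=2 pred=N actual=N -> ctr[2]=0
Ev 6: PC=2 idx=2 pred=N actual=N -> ctr[2]=0
Ev 7: PC=2 idx=2 pred=N actual=T -> ctr[2]=1
Ev 8: PC=0 idx=0 pred=T actual=T -> ctr[0]=3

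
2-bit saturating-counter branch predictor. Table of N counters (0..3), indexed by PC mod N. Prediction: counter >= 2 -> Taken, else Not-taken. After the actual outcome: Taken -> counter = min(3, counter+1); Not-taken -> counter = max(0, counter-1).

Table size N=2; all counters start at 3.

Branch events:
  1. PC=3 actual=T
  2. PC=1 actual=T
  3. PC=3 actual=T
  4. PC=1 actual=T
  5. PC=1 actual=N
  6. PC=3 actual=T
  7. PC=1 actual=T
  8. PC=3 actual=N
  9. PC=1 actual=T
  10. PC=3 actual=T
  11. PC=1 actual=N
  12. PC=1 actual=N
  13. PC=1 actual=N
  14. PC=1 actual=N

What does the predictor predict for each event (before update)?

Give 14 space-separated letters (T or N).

Answer: T T T T T T T T T T T T N N

Derivation:
Ev 1: PC=3 idx=1 pred=T actual=T -> ctr[1]=3
Ev 2: PC=1 idx=1 pred=T actual=T -> ctr[1]=3
Ev 3: PC=3 idx=1 pred=T actual=T -> ctr[1]=3
Ev 4: PC=1 idx=1 pred=T actual=T -> ctr[1]=3
Ev 5: PC=1 idx=1 pred=T actual=N -> ctr[1]=2
Ev 6: PC=3 idx=1 pred=T actual=T -> ctr[1]=3
Ev 7: PC=1 idx=1 pred=T actual=T -> ctr[1]=3
Ev 8: PC=3 idx=1 pred=T actual=N -> ctr[1]=2
Ev 9: PC=1 idx=1 pred=T actual=T -> ctr[1]=3
Ev 10: PC=3 idx=1 pred=T actual=T -> ctr[1]=3
Ev 11: PC=1 idx=1 pred=T actual=N -> ctr[1]=2
Ev 12: PC=1 idx=1 pred=T actual=N -> ctr[1]=1
Ev 13: PC=1 idx=1 pred=N actual=N -> ctr[1]=0
Ev 14: PC=1 idx=1 pred=N actual=N -> ctr[1]=0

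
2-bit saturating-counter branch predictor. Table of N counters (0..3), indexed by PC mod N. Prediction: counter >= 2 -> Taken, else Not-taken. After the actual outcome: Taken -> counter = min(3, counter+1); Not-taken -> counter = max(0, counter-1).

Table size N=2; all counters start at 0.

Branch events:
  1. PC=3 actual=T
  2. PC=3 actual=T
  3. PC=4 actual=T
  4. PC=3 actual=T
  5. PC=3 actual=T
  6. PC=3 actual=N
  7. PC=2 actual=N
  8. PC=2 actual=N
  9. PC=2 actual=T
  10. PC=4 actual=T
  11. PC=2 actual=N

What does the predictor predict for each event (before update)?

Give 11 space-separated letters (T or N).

Ev 1: PC=3 idx=1 pred=N actual=T -> ctr[1]=1
Ev 2: PC=3 idx=1 pred=N actual=T -> ctr[1]=2
Ev 3: PC=4 idx=0 pred=N actual=T -> ctr[0]=1
Ev 4: PC=3 idx=1 pred=T actual=T -> ctr[1]=3
Ev 5: PC=3 idx=1 pred=T actual=T -> ctr[1]=3
Ev 6: PC=3 idx=1 pred=T actual=N -> ctr[1]=2
Ev 7: PC=2 idx=0 pred=N actual=N -> ctr[0]=0
Ev 8: PC=2 idx=0 pred=N actual=N -> ctr[0]=0
Ev 9: PC=2 idx=0 pred=N actual=T -> ctr[0]=1
Ev 10: PC=4 idx=0 pred=N actual=T -> ctr[0]=2
Ev 11: PC=2 idx=0 pred=T actual=N -> ctr[0]=1

Answer: N N N T T T N N N N T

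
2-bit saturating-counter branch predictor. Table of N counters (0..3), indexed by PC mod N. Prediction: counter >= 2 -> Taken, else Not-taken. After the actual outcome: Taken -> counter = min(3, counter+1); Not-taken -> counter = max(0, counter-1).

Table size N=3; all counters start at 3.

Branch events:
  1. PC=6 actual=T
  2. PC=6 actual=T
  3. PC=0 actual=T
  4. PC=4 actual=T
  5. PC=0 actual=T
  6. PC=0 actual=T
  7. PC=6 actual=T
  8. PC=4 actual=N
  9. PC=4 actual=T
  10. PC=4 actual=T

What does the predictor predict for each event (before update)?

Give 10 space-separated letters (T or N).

Answer: T T T T T T T T T T

Derivation:
Ev 1: PC=6 idx=0 pred=T actual=T -> ctr[0]=3
Ev 2: PC=6 idx=0 pred=T actual=T -> ctr[0]=3
Ev 3: PC=0 idx=0 pred=T actual=T -> ctr[0]=3
Ev 4: PC=4 idx=1 pred=T actual=T -> ctr[1]=3
Ev 5: PC=0 idx=0 pred=T actual=T -> ctr[0]=3
Ev 6: PC=0 idx=0 pred=T actual=T -> ctr[0]=3
Ev 7: PC=6 idx=0 pred=T actual=T -> ctr[0]=3
Ev 8: PC=4 idx=1 pred=T actual=N -> ctr[1]=2
Ev 9: PC=4 idx=1 pred=T actual=T -> ctr[1]=3
Ev 10: PC=4 idx=1 pred=T actual=T -> ctr[1]=3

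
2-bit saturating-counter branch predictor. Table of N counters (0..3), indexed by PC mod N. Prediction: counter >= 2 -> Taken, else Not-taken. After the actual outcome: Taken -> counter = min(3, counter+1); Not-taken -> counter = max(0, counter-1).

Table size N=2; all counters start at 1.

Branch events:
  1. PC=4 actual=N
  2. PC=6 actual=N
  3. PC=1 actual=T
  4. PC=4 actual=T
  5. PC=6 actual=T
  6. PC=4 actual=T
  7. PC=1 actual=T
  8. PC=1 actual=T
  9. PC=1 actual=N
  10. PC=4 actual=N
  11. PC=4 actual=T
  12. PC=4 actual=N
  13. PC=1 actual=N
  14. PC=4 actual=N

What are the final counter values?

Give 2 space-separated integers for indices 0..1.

Answer: 1 1

Derivation:
Ev 1: PC=4 idx=0 pred=N actual=N -> ctr[0]=0
Ev 2: PC=6 idx=0 pred=N actual=N -> ctr[0]=0
Ev 3: PC=1 idx=1 pred=N actual=T -> ctr[1]=2
Ev 4: PC=4 idx=0 pred=N actual=T -> ctr[0]=1
Ev 5: PC=6 idx=0 pred=N actual=T -> ctr[0]=2
Ev 6: PC=4 idx=0 pred=T actual=T -> ctr[0]=3
Ev 7: PC=1 idx=1 pred=T actual=T -> ctr[1]=3
Ev 8: PC=1 idx=1 pred=T actual=T -> ctr[1]=3
Ev 9: PC=1 idx=1 pred=T actual=N -> ctr[1]=2
Ev 10: PC=4 idx=0 pred=T actual=N -> ctr[0]=2
Ev 11: PC=4 idx=0 pred=T actual=T -> ctr[0]=3
Ev 12: PC=4 idx=0 pred=T actual=N -> ctr[0]=2
Ev 13: PC=1 idx=1 pred=T actual=N -> ctr[1]=1
Ev 14: PC=4 idx=0 pred=T actual=N -> ctr[0]=1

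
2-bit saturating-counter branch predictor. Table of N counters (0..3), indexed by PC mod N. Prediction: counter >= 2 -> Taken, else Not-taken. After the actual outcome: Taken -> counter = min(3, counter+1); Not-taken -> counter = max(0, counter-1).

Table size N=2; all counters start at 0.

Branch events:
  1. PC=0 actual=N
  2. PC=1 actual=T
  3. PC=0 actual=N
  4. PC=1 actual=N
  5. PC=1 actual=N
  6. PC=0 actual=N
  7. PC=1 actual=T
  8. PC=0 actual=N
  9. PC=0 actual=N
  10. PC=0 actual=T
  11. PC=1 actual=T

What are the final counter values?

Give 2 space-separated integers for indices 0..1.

Ev 1: PC=0 idx=0 pred=N actual=N -> ctr[0]=0
Ev 2: PC=1 idx=1 pred=N actual=T -> ctr[1]=1
Ev 3: PC=0 idx=0 pred=N actual=N -> ctr[0]=0
Ev 4: PC=1 idx=1 pred=N actual=N -> ctr[1]=0
Ev 5: PC=1 idx=1 pred=N actual=N -> ctr[1]=0
Ev 6: PC=0 idx=0 pred=N actual=N -> ctr[0]=0
Ev 7: PC=1 idx=1 pred=N actual=T -> ctr[1]=1
Ev 8: PC=0 idx=0 pred=N actual=N -> ctr[0]=0
Ev 9: PC=0 idx=0 pred=N actual=N -> ctr[0]=0
Ev 10: PC=0 idx=0 pred=N actual=T -> ctr[0]=1
Ev 11: PC=1 idx=1 pred=N actual=T -> ctr[1]=2

Answer: 1 2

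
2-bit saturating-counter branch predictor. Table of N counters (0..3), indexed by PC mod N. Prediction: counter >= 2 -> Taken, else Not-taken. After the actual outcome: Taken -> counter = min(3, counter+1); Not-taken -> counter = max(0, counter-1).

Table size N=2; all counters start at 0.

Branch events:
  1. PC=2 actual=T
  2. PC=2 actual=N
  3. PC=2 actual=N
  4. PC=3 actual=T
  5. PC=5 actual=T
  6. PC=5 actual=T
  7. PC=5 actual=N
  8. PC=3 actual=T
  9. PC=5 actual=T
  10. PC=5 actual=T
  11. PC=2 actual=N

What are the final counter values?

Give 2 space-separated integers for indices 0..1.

Ev 1: PC=2 idx=0 pred=N actual=T -> ctr[0]=1
Ev 2: PC=2 idx=0 pred=N actual=N -> ctr[0]=0
Ev 3: PC=2 idx=0 pred=N actual=N -> ctr[0]=0
Ev 4: PC=3 idx=1 pred=N actual=T -> ctr[1]=1
Ev 5: PC=5 idx=1 pred=N actual=T -> ctr[1]=2
Ev 6: PC=5 idx=1 pred=T actual=T -> ctr[1]=3
Ev 7: PC=5 idx=1 pred=T actual=N -> ctr[1]=2
Ev 8: PC=3 idx=1 pred=T actual=T -> ctr[1]=3
Ev 9: PC=5 idx=1 pred=T actual=T -> ctr[1]=3
Ev 10: PC=5 idx=1 pred=T actual=T -> ctr[1]=3
Ev 11: PC=2 idx=0 pred=N actual=N -> ctr[0]=0

Answer: 0 3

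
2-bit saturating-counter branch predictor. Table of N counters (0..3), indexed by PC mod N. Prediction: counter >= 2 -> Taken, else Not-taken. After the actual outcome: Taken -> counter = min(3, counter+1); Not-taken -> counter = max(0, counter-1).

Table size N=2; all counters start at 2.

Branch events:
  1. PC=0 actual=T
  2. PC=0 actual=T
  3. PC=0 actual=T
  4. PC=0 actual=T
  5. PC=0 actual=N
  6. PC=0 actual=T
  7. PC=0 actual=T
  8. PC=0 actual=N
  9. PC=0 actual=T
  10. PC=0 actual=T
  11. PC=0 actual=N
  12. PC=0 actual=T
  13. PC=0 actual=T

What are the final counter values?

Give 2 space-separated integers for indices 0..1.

Answer: 3 2

Derivation:
Ev 1: PC=0 idx=0 pred=T actual=T -> ctr[0]=3
Ev 2: PC=0 idx=0 pred=T actual=T -> ctr[0]=3
Ev 3: PC=0 idx=0 pred=T actual=T -> ctr[0]=3
Ev 4: PC=0 idx=0 pred=T actual=T -> ctr[0]=3
Ev 5: PC=0 idx=0 pred=T actual=N -> ctr[0]=2
Ev 6: PC=0 idx=0 pred=T actual=T -> ctr[0]=3
Ev 7: PC=0 idx=0 pred=T actual=T -> ctr[0]=3
Ev 8: PC=0 idx=0 pred=T actual=N -> ctr[0]=2
Ev 9: PC=0 idx=0 pred=T actual=T -> ctr[0]=3
Ev 10: PC=0 idx=0 pred=T actual=T -> ctr[0]=3
Ev 11: PC=0 idx=0 pred=T actual=N -> ctr[0]=2
Ev 12: PC=0 idx=0 pred=T actual=T -> ctr[0]=3
Ev 13: PC=0 idx=0 pred=T actual=T -> ctr[0]=3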